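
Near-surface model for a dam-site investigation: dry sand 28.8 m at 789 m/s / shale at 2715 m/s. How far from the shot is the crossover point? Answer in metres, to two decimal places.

θ_c = arcsin(789/2715) = 16.89°, so cos θ_c = 0.9568 and tᵢ = 2h cos θ_c/V₁ = 0.0699 s.
At crossover x/V₁ = x/V₂ + tᵢ ⇒ x = tᵢ/(1/V₁ − 1/V₂) = 0.06985/(1.2674e-03 − 3.6832e-04) = 77.69 m.

77.69 m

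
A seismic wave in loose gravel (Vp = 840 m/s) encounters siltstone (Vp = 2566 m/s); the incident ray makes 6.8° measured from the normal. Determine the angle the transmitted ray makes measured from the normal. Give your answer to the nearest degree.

sin θ₁/V₁ = sin θ₂/V₂ ⇒ sin θ₂ = 2566·sin 6.8°/840 = 2566·0.1184/840 = 0.3617.
θ₂ = sin⁻¹(0.3617) = 21.20° (from vertical).

21°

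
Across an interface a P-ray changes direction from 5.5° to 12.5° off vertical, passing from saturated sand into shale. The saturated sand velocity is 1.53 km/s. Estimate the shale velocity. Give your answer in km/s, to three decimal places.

3.455 km/s

sin 5.5° = 0.0958; sin 12.5° = 0.2164.
V₂ = V₁·(sin θ₂/sin θ₁) = 1.53·(0.2164/0.0958) = 3.455 km/s.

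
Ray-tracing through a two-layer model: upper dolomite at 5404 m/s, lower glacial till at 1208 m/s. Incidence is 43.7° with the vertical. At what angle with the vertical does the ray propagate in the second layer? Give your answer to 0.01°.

Snell's law: sin θ₂ = (V₂/V₁)·sin θ₁ = (1208/5404)·sin 43.7° = 0.1544.
θ₂ = arcsin 0.1544 = 8.88° from the normal.

8.88°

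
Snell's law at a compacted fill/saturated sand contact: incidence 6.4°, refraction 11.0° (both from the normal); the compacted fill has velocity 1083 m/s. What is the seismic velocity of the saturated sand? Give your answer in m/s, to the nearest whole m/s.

1854 m/s

sin 6.4° = 0.1115; sin 11.0° = 0.1908.
V₂ = V₁·(sin θ₂/sin θ₁) = 1083·(0.1908/0.1115) = 1853.85 m/s.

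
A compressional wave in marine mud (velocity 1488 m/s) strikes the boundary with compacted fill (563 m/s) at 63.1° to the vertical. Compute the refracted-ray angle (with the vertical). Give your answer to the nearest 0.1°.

19.7°

Snell's law: sin θ₂ = (V₂/V₁)·sin θ₁ = (563/1488)·sin 63.1° = 0.3374.
θ₂ = sin⁻¹(0.3374) = 19.72° (from vertical).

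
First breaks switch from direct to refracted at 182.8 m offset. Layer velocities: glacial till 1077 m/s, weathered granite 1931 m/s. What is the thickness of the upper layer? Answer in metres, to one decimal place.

h = (x_cross/2)·√((V₂−V₁)/(V₂+V₁)).
(V₂−V₁)/(V₂+V₁) = (1931−1077)/(1931+1077) = 0.2839; √ = 0.5328.
h = (182.8/2)·0.5328 = 48.70 m.

48.7 m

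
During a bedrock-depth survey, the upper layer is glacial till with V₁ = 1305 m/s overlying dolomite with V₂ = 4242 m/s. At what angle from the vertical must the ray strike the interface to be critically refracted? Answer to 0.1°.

17.9°

At critical incidence the refracted ray runs along the interface (θ₂ = 90°), so sin θ_c = V₁/V₂.
θ_c = arcsin(1305/4242) = arcsin 0.3076 = 17.92°.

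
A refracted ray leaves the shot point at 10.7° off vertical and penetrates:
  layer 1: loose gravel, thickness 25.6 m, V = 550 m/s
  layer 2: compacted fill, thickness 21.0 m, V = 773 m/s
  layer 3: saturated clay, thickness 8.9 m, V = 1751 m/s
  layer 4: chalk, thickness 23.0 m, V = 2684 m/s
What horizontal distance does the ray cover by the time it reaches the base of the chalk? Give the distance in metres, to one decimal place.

66.3 m

p = sin θ₁/V₁ = sin 10.7°/550 = 3.3758e-04 s/m is conserved through the stack.
Layer 1: θ = 10.70°; offset = 25.6·tan 10.70° = 4.837 m.
Layer 2: sin θ = p·773 = 0.2609 → θ = 15.13°; offset = 21.0·tan 15.13° = 5.677 m.
Layer 3: sin θ = p·1751 = 0.5911 → θ = 36.23°; offset = 8.9·tan 36.23° = 6.522 m.
Layer 4: sin θ = p·2684 = 0.9061 → θ = 64.97°; offset = 23.0·tan 64.97° = 49.246 m.
Summing the layer offsets gives 66.282 m.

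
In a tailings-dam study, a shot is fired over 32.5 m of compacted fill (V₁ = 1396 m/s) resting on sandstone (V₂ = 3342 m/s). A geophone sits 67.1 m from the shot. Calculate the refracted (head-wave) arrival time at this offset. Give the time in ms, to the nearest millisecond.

θ_c = arcsin(V₁/V₂) = arcsin(1396/3342) = 24.69°, cos θ_c = 0.9086.
Intercept time tᵢ = 2h cos θ_c / V₁ = 2·32.5·0.9086/1396 = 0.04230 s.
t = x/V₂ + tᵢ = 67.1/3342 + 0.04230 = 0.06238 s.

62 ms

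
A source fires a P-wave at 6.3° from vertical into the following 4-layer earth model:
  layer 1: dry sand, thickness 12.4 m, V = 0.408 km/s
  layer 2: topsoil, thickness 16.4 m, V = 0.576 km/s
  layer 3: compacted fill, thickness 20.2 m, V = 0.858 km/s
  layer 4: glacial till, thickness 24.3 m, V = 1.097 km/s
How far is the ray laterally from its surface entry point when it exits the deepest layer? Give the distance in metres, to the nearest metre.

16 m

Ray parameter p = sin 6.3° / 0.408 km/s = 2.6896e-01 s/km.
Layer 1: θ = 6.30°; offset = 12.4·tan 6.30° = 1.369 m.
Layer 2: sin θ = p·0.576 = 0.1549 → θ = 8.91°; offset = 16.4·tan 8.91° = 2.572 m.
Layer 3: sin θ = p·0.858 = 0.2308 → θ = 13.34°; offset = 20.2·tan 13.34° = 4.791 m.
Layer 4: sin θ = p·1.097 = 0.2950 → θ = 17.16°; offset = 24.3·tan 17.16° = 7.504 m.
Summing the layer offsets gives 16.235 m.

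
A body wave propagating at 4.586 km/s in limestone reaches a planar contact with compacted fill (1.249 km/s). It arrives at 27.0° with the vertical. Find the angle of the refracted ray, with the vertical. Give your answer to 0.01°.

7.10°

sin θ₁/V₁ = sin θ₂/V₂ ⇒ sin θ₂ = 1.249·sin 27.0°/4.586 = 1.249·0.4540/4.586 = 0.1236.
θ₂ = arcsin 0.1236 = 7.10° from the normal.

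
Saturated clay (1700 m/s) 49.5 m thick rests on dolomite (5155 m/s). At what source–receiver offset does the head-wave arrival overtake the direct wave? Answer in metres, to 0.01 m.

139.45 m

θ_c = arcsin(1700/5155) = 19.26°, so cos θ_c = 0.9441 and tᵢ = 2h cos θ_c/V₁ = 0.0550 s.
At crossover x/V₁ = x/V₂ + tᵢ ⇒ x = tᵢ/(1/V₁ − 1/V₂) = 0.05498/(5.8824e-04 − 1.9399e-04) = 139.45 m.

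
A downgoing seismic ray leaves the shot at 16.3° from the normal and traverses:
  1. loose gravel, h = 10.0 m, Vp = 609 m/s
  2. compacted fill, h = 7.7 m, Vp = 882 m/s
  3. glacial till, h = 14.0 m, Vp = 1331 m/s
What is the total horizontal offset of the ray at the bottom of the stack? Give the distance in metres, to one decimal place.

17.2 m

Apply Snell's law at each interface; in layer i the horizontal offset is hᵢ·tan θᵢ.
Layer 1: θ = 16.30°; offset = 10.0·tan 16.30° = 2.924 m.
Layer 2: sin θ = 882·sin 16.3°/609 = 0.4065, θ = 23.98°; offset = 7.7·tan 23.98° = 3.426 m.
Layer 3: sin θ = 1331·sin 16.3°/609 = 0.6134, θ = 37.84°; offset = 14.0·tan 37.84° = 10.874 m.
Total horizontal offset = 17.224 m.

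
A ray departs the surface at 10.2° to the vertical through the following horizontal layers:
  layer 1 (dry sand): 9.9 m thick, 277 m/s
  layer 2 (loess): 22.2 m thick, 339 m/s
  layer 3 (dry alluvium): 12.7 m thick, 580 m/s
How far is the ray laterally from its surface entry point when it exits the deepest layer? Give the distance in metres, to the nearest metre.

Apply Snell's law at each interface; in layer i the horizontal offset is hᵢ·tan θᵢ.
Layer 1: θ = 10.20°; offset = 9.9·tan 10.20° = 1.781 m.
Layer 2: sin θ = 339·sin 10.2°/277 = 0.2167, θ = 12.52°; offset = 22.2·tan 12.52° = 4.928 m.
Layer 3: sin θ = 580·sin 10.2°/277 = 0.3708, θ = 21.76°; offset = 12.7·tan 21.76° = 5.070 m.
Summing the layer offsets gives 11.780 m.

12 m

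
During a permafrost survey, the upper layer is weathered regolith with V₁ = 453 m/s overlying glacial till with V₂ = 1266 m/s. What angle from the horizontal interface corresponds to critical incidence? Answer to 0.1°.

Critical incidence: sin θ_c = V₁/V₂ = 453/1266 = 0.3578.
θ_c = arcsin 0.3578 = 20.97°.
Measured from the interface: 90° − 20.97° = 69.03°.

69.0°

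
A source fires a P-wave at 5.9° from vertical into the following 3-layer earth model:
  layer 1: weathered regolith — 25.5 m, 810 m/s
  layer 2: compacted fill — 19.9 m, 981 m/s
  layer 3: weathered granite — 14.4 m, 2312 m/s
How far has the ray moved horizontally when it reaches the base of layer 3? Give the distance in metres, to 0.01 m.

9.55 m

Apply Snell's law at each interface; in layer i the horizontal offset is hᵢ·tan θᵢ.
Layer 1: θ = 5.90°; offset = 25.5·tan 5.90° = 2.6352 m.
Layer 2: sin θ = 981·sin 5.9°/810 = 0.1245, θ = 7.15°; offset = 19.9·tan 7.15° = 2.4968 m.
Layer 3: sin θ = 2312·sin 5.9°/810 = 0.2934, θ = 17.06°; offset = 14.4·tan 17.06° = 4.4195 m.
Summing the layer offsets gives 9.5515 m.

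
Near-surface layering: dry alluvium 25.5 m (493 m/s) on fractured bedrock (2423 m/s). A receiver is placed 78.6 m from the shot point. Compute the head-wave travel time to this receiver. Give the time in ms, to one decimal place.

t = x/V₂ + 2h·√(V₂²−V₁²)/(V₁V₂).
√(V₂²−V₁²) = √(2423²−493²) = 2372.3 m/s; delay term = 2·25.5·2372.3/(493·2423) = 0.10128 s.
t = 78.6/2423 + 0.10128 = 0.13372 s.

133.7 ms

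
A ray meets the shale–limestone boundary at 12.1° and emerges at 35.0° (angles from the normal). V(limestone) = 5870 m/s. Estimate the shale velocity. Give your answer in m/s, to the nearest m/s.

2145 m/s

sin 12.1° = 0.2096; sin 35.0° = 0.5736.
V₁ = V₂·(sin θ₁/sin θ₂) = 5870·(0.2096/0.5736) = 2145.24 m/s.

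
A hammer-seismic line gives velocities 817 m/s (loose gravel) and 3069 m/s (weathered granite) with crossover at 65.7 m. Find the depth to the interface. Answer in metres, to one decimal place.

x_cross = 2h·√((V₂+V₁)/(V₂−V₁)) → h = x_cross / (2·√((V₂+V₁)/(V₂−V₁))).
√((V₂+V₁)/(V₂−V₁)) = √((3069+817)/(3069−817)) = 1.3136.
h = 65.7 / (2·1.3136) = 25.01 m.

25.0 m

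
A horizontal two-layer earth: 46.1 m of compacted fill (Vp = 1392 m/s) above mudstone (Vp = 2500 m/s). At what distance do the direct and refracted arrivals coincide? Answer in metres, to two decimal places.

172.80 m

θ_c = arcsin(1392/2500) = 33.83°, so cos θ_c = 0.8306 and tᵢ = 2h cos θ_c/V₁ = 0.0550 s.
At crossover x/V₁ = x/V₂ + tᵢ ⇒ x = tᵢ/(1/V₁ − 1/V₂) = 0.05502/(7.1839e-04 − 4.0000e-04) = 172.80 m.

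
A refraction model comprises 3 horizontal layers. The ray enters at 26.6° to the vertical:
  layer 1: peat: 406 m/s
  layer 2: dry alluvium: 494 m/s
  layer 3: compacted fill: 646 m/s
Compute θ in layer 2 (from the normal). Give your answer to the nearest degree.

33°

Ray parameter p = sin 26.6° / 406 = 1.1029e-03 s/m.
sin θ_2 = p·V_2 = 1.1029e-03 × 494 = 0.5448.
θ_2 = 33.01° from the vertical.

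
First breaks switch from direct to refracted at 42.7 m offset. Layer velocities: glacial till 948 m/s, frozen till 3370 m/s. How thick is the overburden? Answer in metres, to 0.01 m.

15.99 m

h = (x_cross/2)·√((V₂−V₁)/(V₂+V₁)).
(V₂−V₁)/(V₂+V₁) = (3370−948)/(3370+948) = 0.5609; √ = 0.7489.
h = (42.7/2)·0.7489 = 15.99 m.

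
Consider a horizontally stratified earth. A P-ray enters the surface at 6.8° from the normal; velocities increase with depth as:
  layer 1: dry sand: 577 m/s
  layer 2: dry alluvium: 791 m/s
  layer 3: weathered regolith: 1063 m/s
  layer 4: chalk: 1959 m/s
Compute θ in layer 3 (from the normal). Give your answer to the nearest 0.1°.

Ray parameter p = sin 6.8° / 577 = 2.0521e-04 s/m.
sin θ_3 = p·V_3 = 2.0521e-04 × 1063 = 0.2181.
θ_3 = 12.60° from the vertical.

12.6°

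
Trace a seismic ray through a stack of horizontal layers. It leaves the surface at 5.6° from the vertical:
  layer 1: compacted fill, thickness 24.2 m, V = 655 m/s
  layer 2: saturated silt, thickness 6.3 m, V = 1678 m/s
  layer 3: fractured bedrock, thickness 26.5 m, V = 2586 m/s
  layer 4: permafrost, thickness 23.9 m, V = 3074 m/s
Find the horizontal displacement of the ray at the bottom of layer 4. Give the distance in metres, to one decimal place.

Apply Snell's law at each interface; in layer i the horizontal offset is hᵢ·tan θᵢ.
Layer 1: θ = 5.60°; offset = 24.2·tan 5.60° = 2.373 m.
Layer 2: sin θ = 1678·sin 5.6°/655 = 0.2500, θ = 14.48°; offset = 6.3·tan 14.48° = 1.627 m.
Layer 3: sin θ = 2586·sin 5.6°/655 = 0.3853, θ = 22.66°; offset = 26.5·tan 22.66° = 11.064 m.
Layer 4: sin θ = 3074·sin 5.6°/655 = 0.4580, θ = 27.26°; offset = 23.9·tan 27.26° = 12.313 m.
Total horizontal offset = 27.376 m.

27.4 m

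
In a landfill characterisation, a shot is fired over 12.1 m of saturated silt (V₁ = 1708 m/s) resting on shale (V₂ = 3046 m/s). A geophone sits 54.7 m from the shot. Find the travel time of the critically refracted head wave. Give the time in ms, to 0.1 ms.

t = x/V₂ + 2h·√(V₂²−V₁²)/(V₁V₂).
√(V₂²−V₁²) = √(3046²−1708²) = 2522.1 m/s; delay term = 2·12.1·2522.1/(1708·3046) = 0.01173 s.
t = 54.7/3046 + 0.01173 = 0.02969 s.

29.7 ms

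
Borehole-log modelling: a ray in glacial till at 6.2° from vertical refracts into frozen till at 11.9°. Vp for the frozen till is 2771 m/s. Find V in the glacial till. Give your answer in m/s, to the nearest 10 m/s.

1450 m/s

Snell's law: sin 6.2°/V₁ = sin 11.9°/V₂.
V₁ = V₂·sin 6.2°/sin 11.9° = 2771 × 0.5237 = 1451.31 m/s.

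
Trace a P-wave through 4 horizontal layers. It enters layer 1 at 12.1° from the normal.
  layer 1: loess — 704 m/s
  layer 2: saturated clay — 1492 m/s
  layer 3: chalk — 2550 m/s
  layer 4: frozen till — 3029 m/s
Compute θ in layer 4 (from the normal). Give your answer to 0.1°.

Ray parameter p = sin 12.1° / 704 = 2.9775e-04 s/m.
sin θ_4 = p·V_4 = 2.9775e-04 × 3029 = 0.9019.
θ_4 = 64.41° from the vertical.

64.4°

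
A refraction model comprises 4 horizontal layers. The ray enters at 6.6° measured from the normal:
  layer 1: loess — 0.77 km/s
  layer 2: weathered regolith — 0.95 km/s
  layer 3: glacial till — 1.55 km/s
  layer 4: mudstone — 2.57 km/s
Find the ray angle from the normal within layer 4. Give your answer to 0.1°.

Ray parameter p = sin 6.6° / 0.77 = 1.4927e-01 s/km.
sin θ_4 = p·V_4 = 1.4927e-01 × 2.57 = 0.3836.
θ_4 = arcsin 0.3836 = 22.56°.

22.6°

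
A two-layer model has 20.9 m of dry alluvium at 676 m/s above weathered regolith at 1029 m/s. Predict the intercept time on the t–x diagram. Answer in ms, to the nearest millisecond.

θ_c = arcsin(V₁/V₂) = arcsin(676/1029) = 41.07°; cos θ_c = 0.7539.
tᵢ = 2h·cos θ_c / V₁ = 2·20.9·0.7539 / 676 = 0.04662 s.

47 ms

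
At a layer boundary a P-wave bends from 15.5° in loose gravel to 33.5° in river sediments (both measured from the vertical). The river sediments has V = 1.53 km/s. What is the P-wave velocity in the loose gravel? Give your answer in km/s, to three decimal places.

sin 15.5° = 0.2672; sin 33.5° = 0.5519.
V₁ = V₂·(sin θ₁/sin θ₂) = 1.53·(0.2672/0.5519) = 0.741 km/s.

0.741 km/s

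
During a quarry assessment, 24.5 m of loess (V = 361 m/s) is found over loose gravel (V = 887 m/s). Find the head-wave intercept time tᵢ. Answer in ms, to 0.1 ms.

θ_c = arcsin(V₁/V₂) = arcsin(361/887) = 24.02°; cos θ_c = 0.9134.
tᵢ = 2h·cos θ_c / V₁ = 2·24.5·0.9134 / 361 = 0.12398 s.

124.0 ms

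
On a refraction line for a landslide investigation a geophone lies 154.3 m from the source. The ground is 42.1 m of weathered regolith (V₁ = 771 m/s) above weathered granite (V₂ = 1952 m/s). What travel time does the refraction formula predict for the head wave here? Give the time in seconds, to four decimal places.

θ_c = arcsin(V₁/V₂) = arcsin(771/1952) = 23.26°, cos θ_c = 0.9187.
Intercept time tᵢ = 2h cos θ_c / V₁ = 2·42.1·0.9187/771 = 0.10033 s.
t = x/V₂ + tᵢ = 154.3/1952 + 0.10033 = 0.17938 s.

0.1794 s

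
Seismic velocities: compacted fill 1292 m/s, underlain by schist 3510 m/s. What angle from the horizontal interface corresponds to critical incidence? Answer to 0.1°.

68.4°

Critical incidence: sin θ_c = V₁/V₂ = 1292/3510 = 0.3681.
θ_c = arcsin 0.3681 = 21.60°.
Measured from the interface: 90° − 21.60° = 68.40°.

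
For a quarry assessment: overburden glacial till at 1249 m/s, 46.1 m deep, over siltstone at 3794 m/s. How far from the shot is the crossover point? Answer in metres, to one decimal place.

x_cross = 2h·√((V₂+V₁)/(V₂−V₁)).
(V₂+V₁)/(V₂−V₁) = (3794+1249)/(3794−1249) = 1.9815; √ = 1.4077.
x_cross = 2·46.1·1.4077 = 129.79 m.

129.8 m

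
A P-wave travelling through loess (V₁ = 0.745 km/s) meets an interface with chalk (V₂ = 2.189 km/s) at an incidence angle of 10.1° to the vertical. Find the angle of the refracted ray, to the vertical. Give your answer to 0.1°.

sin θ₁/V₁ = sin θ₂/V₂ ⇒ sin θ₂ = 2.189·sin 10.1°/0.745 = 2.189·0.1754/0.745 = 0.5153.
θ₂ = arcsin 0.5153 = 31.02° from the normal.

31.0°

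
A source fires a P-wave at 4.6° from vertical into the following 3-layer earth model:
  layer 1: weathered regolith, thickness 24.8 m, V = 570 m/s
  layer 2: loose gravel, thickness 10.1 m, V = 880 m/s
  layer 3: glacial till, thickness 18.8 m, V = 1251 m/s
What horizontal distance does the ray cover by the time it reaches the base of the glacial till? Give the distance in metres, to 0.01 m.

Apply Snell's law at each interface; in layer i the horizontal offset is hᵢ·tan θᵢ.
Layer 1: θ = 4.60°; offset = 24.8·tan 4.60° = 1.9954 m.
Layer 2: sin θ = 880·sin 4.6°/570 = 0.1238, θ = 7.11°; offset = 10.1·tan 7.11° = 1.2602 m.
Layer 3: sin θ = 1251·sin 4.6°/570 = 0.1760, θ = 10.14°; offset = 18.8·tan 10.14° = 3.3616 m.
Total horizontal offset = 6.6172 m.

6.62 m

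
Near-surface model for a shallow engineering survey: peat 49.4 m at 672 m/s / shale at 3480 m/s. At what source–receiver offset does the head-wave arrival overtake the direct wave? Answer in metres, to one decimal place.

120.1 m

θ_c = arcsin(672/3480) = 11.13°, so cos θ_c = 0.9812 and tᵢ = 2h cos θ_c/V₁ = 0.1443 s.
At crossover x/V₁ = x/V₂ + tᵢ ⇒ x = tᵢ/(1/V₁ − 1/V₂) = 0.14426/(1.4881e-03 − 2.8736e-04) = 120.14 m.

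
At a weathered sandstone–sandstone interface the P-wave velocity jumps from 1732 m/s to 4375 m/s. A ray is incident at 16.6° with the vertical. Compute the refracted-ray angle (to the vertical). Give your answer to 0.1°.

46.2°

Snell's law: sin θ₂ = (V₂/V₁)·sin θ₁ = (4375/1732)·sin 16.6° = 0.7216.
θ₂ = sin⁻¹(0.7216) = 46.19° (from vertical).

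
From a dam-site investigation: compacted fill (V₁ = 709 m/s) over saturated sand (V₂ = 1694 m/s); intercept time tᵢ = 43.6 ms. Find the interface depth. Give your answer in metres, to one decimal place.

17.0 m

θ_c = arcsin(709/1694) = 24.74°; cos θ_c = 0.9082.
tᵢ = 2h cos θ_c/V₁ ⇒ h = tᵢ·V₁/(2 cos θ_c) = 0.0436·709/(2·0.9082) = 17.02 m.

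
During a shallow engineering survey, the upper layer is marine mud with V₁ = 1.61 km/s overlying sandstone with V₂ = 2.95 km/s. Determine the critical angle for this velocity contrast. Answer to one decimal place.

33.1°

Critical incidence: sin θ_c = V₁/V₂ = 1.61/2.95 = 0.5458.
θ_c = arcsin 0.5458 = 33.08°.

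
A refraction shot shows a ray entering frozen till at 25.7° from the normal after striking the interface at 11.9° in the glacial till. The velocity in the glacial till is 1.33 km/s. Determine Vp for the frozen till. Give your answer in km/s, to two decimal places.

2.80 km/s

Snell's law: sin 11.9°/V₁ = sin 25.7°/V₂.
V₂ = V₁·sin 25.7°/sin 11.9° = 1.33 × 2.1031 = 2.80 km/s.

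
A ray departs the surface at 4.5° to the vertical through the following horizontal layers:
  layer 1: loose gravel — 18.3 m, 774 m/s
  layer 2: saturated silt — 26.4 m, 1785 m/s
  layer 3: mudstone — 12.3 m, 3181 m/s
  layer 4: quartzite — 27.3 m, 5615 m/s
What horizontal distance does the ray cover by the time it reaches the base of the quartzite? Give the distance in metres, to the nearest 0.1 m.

Ray parameter p = sin 4.5° / 774 m/s = 1.0137e-04 s/m.
Layer 1: θ = 4.50°; offset = 18.3·tan 4.50° = 1.440 m.
Layer 2: sin θ = p·1785 = 0.1809 → θ = 10.42°; offset = 26.4·tan 10.42° = 4.857 m.
Layer 3: sin θ = p·3181 = 0.3225 → θ = 18.81°; offset = 12.3·tan 18.81° = 4.190 m.
Layer 4: sin θ = p·5615 = 0.5692 → θ = 34.69°; offset = 27.3·tan 34.69° = 18.899 m.
Σ offsets = 29.386 m.

29.4 m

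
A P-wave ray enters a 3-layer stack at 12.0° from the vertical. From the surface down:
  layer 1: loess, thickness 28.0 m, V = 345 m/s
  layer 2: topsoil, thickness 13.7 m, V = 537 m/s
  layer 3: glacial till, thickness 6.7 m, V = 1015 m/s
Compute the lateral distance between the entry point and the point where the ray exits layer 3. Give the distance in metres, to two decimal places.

15.82 m

Apply Snell's law at each interface; in layer i the horizontal offset is hᵢ·tan θᵢ.
Layer 1: θ = 12.00°; offset = 28.0·tan 12.00° = 5.9516 m.
Layer 2: sin θ = 537·sin 12.0°/345 = 0.3236, θ = 18.88°; offset = 13.7·tan 18.88° = 4.6857 m.
Layer 3: sin θ = 1015·sin 12.0°/345 = 0.6117, θ = 37.71°; offset = 6.7·tan 37.71° = 5.1804 m.
Summing the layer offsets gives 15.8178 m.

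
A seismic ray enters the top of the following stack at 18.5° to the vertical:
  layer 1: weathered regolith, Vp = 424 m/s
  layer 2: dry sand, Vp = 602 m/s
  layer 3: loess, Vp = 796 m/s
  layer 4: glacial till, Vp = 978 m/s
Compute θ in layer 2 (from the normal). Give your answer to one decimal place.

Ray parameter p = sin 18.5° / 424 = 7.4836e-04 s/m.
sin θ_2 = p·V_2 = 7.4836e-04 × 602 = 0.4505.
θ_2 = arcsin 0.4505 = 26.78°.

26.8°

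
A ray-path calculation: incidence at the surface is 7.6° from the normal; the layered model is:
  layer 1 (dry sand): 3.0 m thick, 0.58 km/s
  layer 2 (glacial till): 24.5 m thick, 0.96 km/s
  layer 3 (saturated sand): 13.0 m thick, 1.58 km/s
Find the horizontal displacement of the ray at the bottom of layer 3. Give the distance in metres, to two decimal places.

10.92 m

Ray parameter p = sin 7.6° / 0.58 km/s = 2.2803e-01 s/km.
Layer 1: θ = 7.60°; offset = 3.0·tan 7.60° = 0.4003 m.
Layer 2: sin θ = p·0.96 = 0.2189 → θ = 12.64°; offset = 24.5·tan 12.64° = 5.4965 m.
Layer 3: sin θ = p·1.58 = 0.3603 → θ = 21.12°; offset = 13.0·tan 21.12° = 5.0209 m.
Total horizontal offset = 10.9177 m.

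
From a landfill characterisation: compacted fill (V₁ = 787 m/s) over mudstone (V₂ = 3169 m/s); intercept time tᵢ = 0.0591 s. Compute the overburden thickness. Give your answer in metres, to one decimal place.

θ_c = arcsin(787/3169) = 14.38°; cos θ_c = 0.9687.
tᵢ = 2h cos θ_c/V₁ ⇒ h = tᵢ·V₁/(2 cos θ_c) = 0.0591·787/(2·0.9687) = 24.01 m.

24.0 m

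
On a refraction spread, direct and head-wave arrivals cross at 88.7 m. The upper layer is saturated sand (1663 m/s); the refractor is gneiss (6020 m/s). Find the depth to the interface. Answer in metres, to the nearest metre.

h = (x_cross/2)·√((V₂−V₁)/(V₂+V₁)).
(V₂−V₁)/(V₂+V₁) = (6020−1663)/(6020+1663) = 0.5671; √ = 0.7531.
h = (88.7/2)·0.7531 = 33.40 m.

33 m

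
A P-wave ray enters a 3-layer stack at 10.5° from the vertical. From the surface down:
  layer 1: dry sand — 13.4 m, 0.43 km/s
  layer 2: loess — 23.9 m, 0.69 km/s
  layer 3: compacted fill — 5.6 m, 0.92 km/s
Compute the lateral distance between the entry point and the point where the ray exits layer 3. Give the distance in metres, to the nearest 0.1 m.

12.2 m

Apply Snell's law at each interface; in layer i the horizontal offset is hᵢ·tan θᵢ.
Layer 1: θ = 10.50°; offset = 13.4·tan 10.50° = 2.484 m.
Layer 2: sin θ = 0.69·sin 10.5°/0.43 = 0.2924, θ = 17.00°; offset = 23.9·tan 17.00° = 7.308 m.
Layer 3: sin θ = 0.92·sin 10.5°/0.43 = 0.3899, θ = 22.95°; offset = 5.6·tan 22.95° = 2.371 m.
Σ offsets = 12.163 m.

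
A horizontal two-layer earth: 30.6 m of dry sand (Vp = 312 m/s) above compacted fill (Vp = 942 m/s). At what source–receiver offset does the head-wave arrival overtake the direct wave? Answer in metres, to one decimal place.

86.3 m

x_cross = 2h·√((V₂+V₁)/(V₂−V₁)).
(V₂+V₁)/(V₂−V₁) = (942+312)/(942−312) = 1.9905; √ = 1.4108.
x_cross = 2·30.6·1.4108 = 86.34 m.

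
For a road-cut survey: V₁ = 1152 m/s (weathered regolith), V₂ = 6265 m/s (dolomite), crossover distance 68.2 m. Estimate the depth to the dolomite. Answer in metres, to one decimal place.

h = (x_cross/2)·√((V₂−V₁)/(V₂+V₁)).
(V₂−V₁)/(V₂+V₁) = (6265−1152)/(6265+1152) = 0.6894; √ = 0.8303.
h = (68.2/2)·0.8303 = 28.31 m.

28.3 m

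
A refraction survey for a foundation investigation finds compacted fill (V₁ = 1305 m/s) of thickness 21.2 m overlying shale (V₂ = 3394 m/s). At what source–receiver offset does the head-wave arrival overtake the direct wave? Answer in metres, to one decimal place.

63.6 m

θ_c = arcsin(1305/3394) = 22.61°, so cos θ_c = 0.9231 and tᵢ = 2h cos θ_c/V₁ = 0.0300 s.
At crossover x/V₁ = x/V₂ + tᵢ ⇒ x = tᵢ/(1/V₁ − 1/V₂) = 0.02999/(7.6628e-04 − 2.9464e-04) = 63.59 m.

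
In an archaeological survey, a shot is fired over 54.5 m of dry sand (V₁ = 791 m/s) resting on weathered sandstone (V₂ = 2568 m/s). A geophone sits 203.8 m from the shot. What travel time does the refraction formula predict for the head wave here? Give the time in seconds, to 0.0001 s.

t = x/V₂ + 2h·√(V₂²−V₁²)/(V₁V₂).
√(V₂²−V₁²) = √(2568²−791²) = 2443.1 m/s; delay term = 2·54.5·2443.1/(791·2568) = 0.13110 s.
t = 203.8/2568 + 0.13110 = 0.21046 s.

0.2105 s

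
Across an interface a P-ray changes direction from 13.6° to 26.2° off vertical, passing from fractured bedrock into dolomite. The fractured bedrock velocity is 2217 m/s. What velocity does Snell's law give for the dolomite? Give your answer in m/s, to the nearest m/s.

Snell's law: sin 13.6°/V₁ = sin 26.2°/V₂.
V₂ = V₁·sin 26.2°/sin 13.6° = 2217 × 1.8776 = 4162.67 m/s.

4163 m/s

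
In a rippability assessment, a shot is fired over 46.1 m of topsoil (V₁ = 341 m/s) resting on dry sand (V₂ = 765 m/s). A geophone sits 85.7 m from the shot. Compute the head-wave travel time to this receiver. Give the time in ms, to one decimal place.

θ_c = arcsin(V₁/V₂) = arcsin(341/765) = 26.47°, cos θ_c = 0.8952.
Intercept time tᵢ = 2h cos θ_c / V₁ = 2·46.1·0.8952/341 = 0.24203 s.
t = x/V₂ + tᵢ = 85.7/765 + 0.24203 = 0.35406 s.

354.1 ms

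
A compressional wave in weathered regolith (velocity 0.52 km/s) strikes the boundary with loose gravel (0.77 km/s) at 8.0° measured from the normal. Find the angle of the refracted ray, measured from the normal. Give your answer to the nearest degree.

sin θ₁/V₁ = sin θ₂/V₂ ⇒ sin θ₂ = 0.77·sin 8.0°/0.52 = 0.77·0.1392/0.52 = 0.2061.
θ₂ = sin⁻¹(0.2061) = 11.89° (from vertical).

12°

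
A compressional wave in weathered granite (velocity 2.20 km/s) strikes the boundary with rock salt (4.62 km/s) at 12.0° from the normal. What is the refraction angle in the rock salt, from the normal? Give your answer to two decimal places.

25.89°

sin θ₁/V₁ = sin θ₂/V₂ ⇒ sin θ₂ = 4.62·sin 12.0°/2.20 = 4.62·0.2079/2.20 = 0.4366.
θ₂ = arcsin 0.4366 = 25.89° from the normal.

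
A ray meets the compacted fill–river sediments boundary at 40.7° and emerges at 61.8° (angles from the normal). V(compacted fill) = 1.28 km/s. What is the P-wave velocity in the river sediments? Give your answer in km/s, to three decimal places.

Snell's law: sin 40.7°/V₁ = sin 61.8°/V₂.
V₂ = V₁·sin 61.8°/sin 40.7° = 1.28 × 1.3515 = 1.730 km/s.

1.730 km/s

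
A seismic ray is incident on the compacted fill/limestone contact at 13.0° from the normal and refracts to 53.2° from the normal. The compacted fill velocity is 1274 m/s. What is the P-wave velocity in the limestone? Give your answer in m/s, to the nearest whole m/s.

4535 m/s

Snell's law: sin 13.0°/V₁ = sin 53.2°/V₂.
V₂ = V₁·sin 53.2°/sin 13.0° = 1274 × 3.5596 = 4534.91 m/s.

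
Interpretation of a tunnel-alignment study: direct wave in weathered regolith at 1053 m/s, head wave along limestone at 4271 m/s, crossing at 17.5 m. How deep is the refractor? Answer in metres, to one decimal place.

6.8 m

x_cross = 2h·√((V₂+V₁)/(V₂−V₁)) → h = x_cross / (2·√((V₂+V₁)/(V₂−V₁))).
√((V₂+V₁)/(V₂−V₁)) = √((4271+1053)/(4271−1053)) = 1.2863.
h = 17.5 / (2·1.2863) = 6.80 m.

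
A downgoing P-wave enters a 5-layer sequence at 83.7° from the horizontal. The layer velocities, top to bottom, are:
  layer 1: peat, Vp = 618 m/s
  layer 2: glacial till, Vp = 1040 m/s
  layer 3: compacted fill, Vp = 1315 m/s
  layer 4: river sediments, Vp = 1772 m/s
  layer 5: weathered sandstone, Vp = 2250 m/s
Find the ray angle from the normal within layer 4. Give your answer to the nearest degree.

From the normal: θ₁ = 90° − 83.7° = 6.3°.
Snell's law across each interface conserves sin θ / V, so sin θ_4 = V_4·sin θ₁/V₁.
sin θ_4 = 1772 × sin 6.3° / 618 = 0.3146.
θ_4 = 18.34° from the vertical.

18°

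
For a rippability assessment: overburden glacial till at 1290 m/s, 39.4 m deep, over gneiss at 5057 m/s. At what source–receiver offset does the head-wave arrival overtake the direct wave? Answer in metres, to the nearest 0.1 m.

θ_c = arcsin(1290/5057) = 14.78°, so cos θ_c = 0.9669 and tᵢ = 2h cos θ_c/V₁ = 0.0591 s.
At crossover x/V₁ = x/V₂ + tᵢ ⇒ x = tᵢ/(1/V₁ − 1/V₂) = 0.05906/(7.7519e-04 − 1.9775e-04) = 102.29 m.

102.3 m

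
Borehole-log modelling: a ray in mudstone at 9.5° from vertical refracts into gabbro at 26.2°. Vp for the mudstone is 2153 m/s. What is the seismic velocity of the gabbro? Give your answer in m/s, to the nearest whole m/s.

5759 m/s

Snell's law: sin 9.5°/V₁ = sin 26.2°/V₂.
V₂ = V₁·sin 26.2°/sin 9.5° = 2153 × 2.6750 = 5759.32 m/s.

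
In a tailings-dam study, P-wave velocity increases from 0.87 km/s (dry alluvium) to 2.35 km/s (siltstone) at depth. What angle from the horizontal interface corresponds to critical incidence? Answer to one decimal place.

68.3°

At critical incidence the refracted ray runs along the interface (θ₂ = 90°), so sin θ_c = V₁/V₂.
θ_c = arcsin(0.87/2.35) = arcsin 0.3702 = 21.73°.
Measured from the interface: 90° − 21.73° = 68.27°.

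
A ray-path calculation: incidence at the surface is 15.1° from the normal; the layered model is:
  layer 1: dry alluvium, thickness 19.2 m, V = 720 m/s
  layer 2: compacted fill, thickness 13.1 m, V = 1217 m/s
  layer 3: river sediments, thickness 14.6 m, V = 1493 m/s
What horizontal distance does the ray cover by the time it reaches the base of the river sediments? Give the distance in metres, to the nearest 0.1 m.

Ray parameter p = sin 15.1° / 720 m/s = 3.6181e-04 s/m.
Layer 1: θ = 15.10°; offset = 19.2·tan 15.10° = 5.181 m.
Layer 2: sin θ = p·1217 = 0.4403 → θ = 26.12°; offset = 13.1·tan 26.12° = 6.425 m.
Layer 3: sin θ = p·1493 = 0.5402 → θ = 32.70°; offset = 14.6·tan 32.70° = 9.372 m.
Summing the layer offsets gives 20.977 m.

21.0 m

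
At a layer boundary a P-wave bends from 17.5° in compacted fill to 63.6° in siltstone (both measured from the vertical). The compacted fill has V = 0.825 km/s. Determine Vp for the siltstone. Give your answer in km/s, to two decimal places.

2.46 km/s

Snell's law: sin 17.5°/V₁ = sin 63.6°/V₂.
V₂ = V₁·sin 63.6°/sin 17.5° = 0.825 × 2.9787 = 2.46 km/s.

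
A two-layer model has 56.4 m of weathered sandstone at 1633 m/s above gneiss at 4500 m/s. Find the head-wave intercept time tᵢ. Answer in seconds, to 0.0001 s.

θ_c = arcsin(V₁/V₂) = arcsin(1633/4500) = 21.28°; cos θ_c = 0.9318.
tᵢ = 2h·cos θ_c / V₁ = 2·56.4·0.9318 / 1633 = 0.06437 s.

0.0644 s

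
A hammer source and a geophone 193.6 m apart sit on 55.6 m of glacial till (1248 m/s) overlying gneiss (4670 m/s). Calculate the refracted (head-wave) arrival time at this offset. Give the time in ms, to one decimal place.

127.3 ms

θ_c = arcsin(V₁/V₂) = arcsin(1248/4670) = 15.50°, cos θ_c = 0.9636.
Intercept time tᵢ = 2h cos θ_c / V₁ = 2·55.6·0.9636/1248 = 0.08586 s.
t = x/V₂ + tᵢ = 193.6/4670 + 0.08586 = 0.12732 s.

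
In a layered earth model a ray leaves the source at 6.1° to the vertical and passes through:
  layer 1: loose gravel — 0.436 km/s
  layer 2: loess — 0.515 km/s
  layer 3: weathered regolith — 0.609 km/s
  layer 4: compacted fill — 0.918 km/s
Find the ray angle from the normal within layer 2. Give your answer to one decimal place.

Ray parameter p = sin 6.1° / 0.436 = 2.4372e-01 s/km.
sin θ_2 = p·V_2 = 2.4372e-01 × 0.515 = 0.1255.
θ_2 = 7.21° from the vertical.

7.2°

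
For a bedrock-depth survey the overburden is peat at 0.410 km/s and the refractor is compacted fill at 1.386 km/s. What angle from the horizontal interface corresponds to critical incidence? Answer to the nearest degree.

73°

At critical incidence the refracted ray runs along the interface (θ₂ = 90°), so sin θ_c = V₁/V₂.
θ_c = arcsin(0.410/1.386) = arcsin 0.2958 = 17.21°.
Measured from the interface: 90° − 17.21° = 72.79°.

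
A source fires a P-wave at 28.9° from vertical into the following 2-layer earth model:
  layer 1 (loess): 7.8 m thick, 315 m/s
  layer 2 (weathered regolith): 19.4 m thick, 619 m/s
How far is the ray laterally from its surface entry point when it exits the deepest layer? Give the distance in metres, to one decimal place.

Apply Snell's law at each interface; in layer i the horizontal offset is hᵢ·tan θᵢ.
Layer 1: θ = 28.90°; offset = 7.8·tan 28.90° = 4.306 m.
Layer 2: sin θ = 619·sin 28.9°/315 = 0.9497, θ = 71.75°; offset = 19.4·tan 71.75° = 58.825 m.
Total horizontal offset = 63.131 m.

63.1 m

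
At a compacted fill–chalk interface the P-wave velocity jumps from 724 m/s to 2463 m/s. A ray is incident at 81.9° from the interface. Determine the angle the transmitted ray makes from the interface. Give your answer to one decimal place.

Angle from the normal: 90° − 81.9° = 8.1°.
sin θ₁/V₁ = sin θ₂/V₂ ⇒ sin θ₂ = 2463·sin 8.1°/724 = 2463·0.1409/724 = 0.4793.
θ₂ = arcsin 0.4793 = 28.64° from the normal.
From the interface: 90° − 28.64° = 61.36°.

61.4°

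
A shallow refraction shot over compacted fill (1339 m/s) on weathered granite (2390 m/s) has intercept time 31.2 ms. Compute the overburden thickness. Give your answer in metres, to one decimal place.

θ_c = arcsin(1339/2390) = 34.07°; cos θ_c = 0.8283.
tᵢ = 2h cos θ_c/V₁ ⇒ h = tᵢ·V₁/(2 cos θ_c) = 0.0312·1339/(2·0.8283) = 25.22 m.

25.2 m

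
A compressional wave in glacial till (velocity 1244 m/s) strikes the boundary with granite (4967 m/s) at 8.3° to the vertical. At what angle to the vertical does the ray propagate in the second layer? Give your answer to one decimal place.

Snell's law: sin θ₂ = (V₂/V₁)·sin θ₁ = (4967/1244)·sin 8.3° = 0.5764.
θ₂ = sin⁻¹(0.5764) = 35.20° (from vertical).

35.2°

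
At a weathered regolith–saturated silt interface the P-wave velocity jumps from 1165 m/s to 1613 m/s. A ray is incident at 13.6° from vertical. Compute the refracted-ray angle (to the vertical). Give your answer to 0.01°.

Snell's law: sin θ₂ = (V₂/V₁)·sin θ₁ = (1613/1165)·sin 13.6° = 0.3256.
θ₂ = sin⁻¹(0.3256) = 19.00° (from vertical).

19.00°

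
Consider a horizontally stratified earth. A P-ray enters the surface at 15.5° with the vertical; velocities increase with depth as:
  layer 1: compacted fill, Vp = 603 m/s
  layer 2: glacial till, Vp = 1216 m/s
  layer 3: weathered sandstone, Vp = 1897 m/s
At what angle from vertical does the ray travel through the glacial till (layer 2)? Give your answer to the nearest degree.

Ray parameter p = sin 15.5° / 603 = 4.4318e-04 s/m.
sin θ_2 = p·V_2 = 4.4318e-04 × 1216 = 0.5389.
θ_2 = 32.61° from the vertical.

33°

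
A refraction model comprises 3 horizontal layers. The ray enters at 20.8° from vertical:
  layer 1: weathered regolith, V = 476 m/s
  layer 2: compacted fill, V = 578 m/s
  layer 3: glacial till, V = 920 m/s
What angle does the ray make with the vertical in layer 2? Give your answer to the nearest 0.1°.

25.5°

Snell's law across each interface conserves sin θ / V, so sin θ_2 = V_2·sin θ₁/V₁.
sin θ_2 = 578 × sin 20.8° / 476 = 0.4312.
θ_2 = 25.54° from the vertical.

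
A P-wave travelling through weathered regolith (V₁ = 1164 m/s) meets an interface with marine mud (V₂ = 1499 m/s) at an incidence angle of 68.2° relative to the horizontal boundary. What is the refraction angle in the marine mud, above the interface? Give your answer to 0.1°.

Convert to the normal: θ₁ = 90° − 68.2° = 21.8°.
Snell's law: sin θ₂ = (V₂/V₁)·sin θ₁ = (1499/1164)·sin 21.8° = 0.4782.
θ₂ = arcsin 0.4782 = 28.57° from the normal.
From the interface: 90° − 28.57° = 61.43°.

61.4°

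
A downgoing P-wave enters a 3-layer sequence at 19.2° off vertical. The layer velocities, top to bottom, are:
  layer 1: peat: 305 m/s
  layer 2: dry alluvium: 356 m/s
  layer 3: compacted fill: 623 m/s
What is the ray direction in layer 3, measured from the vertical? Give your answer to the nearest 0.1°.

Ray parameter p = sin 19.2° / 305 = 1.0783e-03 s/m.
sin θ_3 = p·V_3 = 1.0783e-03 × 623 = 0.6718.
θ_3 = 42.20° from the vertical.

42.2°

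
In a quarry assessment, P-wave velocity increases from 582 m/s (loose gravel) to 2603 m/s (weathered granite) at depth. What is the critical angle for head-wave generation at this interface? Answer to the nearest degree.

13°

At critical incidence the refracted ray runs along the interface (θ₂ = 90°), so sin θ_c = V₁/V₂.
θ_c = arcsin(582/2603) = arcsin 0.2236 = 12.92°.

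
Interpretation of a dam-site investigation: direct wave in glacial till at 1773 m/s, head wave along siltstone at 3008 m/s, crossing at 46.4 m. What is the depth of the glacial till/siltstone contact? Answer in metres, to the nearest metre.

12 m

h = (x_cross/2)·√((V₂−V₁)/(V₂+V₁)).
(V₂−V₁)/(V₂+V₁) = (3008−1773)/(3008+1773) = 0.2583; √ = 0.5082.
h = (46.4/2)·0.5082 = 11.79 m.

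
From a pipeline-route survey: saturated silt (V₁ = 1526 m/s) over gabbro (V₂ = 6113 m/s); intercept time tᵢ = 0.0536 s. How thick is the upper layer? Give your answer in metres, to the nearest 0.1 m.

42.2 m

h = tᵢ·V₁·V₂ / (2·√(V₂²−V₁²)).
√(V₂²−V₁²) = √(6113² − 1526²) = 5919.5 m/s.
h = 0.0536 s × 1526 × 6113 / (2 × 5919.5) = 42.23 m.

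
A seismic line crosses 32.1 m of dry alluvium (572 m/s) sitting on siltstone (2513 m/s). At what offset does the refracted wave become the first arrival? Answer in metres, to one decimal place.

80.9 m

x_cross = 2h·√((V₂+V₁)/(V₂−V₁)).
(V₂+V₁)/(V₂−V₁) = (2513+572)/(2513−572) = 1.5894; √ = 1.2607.
x_cross = 2·32.1·1.2607 = 80.94 m.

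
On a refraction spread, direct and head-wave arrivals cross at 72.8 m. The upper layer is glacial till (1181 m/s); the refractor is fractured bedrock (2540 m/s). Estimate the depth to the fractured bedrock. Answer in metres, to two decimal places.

22.00 m

h = (x_cross/2)·√((V₂−V₁)/(V₂+V₁)).
(V₂−V₁)/(V₂+V₁) = (2540−1181)/(2540+1181) = 0.3652; √ = 0.6043.
h = (72.8/2)·0.6043 = 22.00 m.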